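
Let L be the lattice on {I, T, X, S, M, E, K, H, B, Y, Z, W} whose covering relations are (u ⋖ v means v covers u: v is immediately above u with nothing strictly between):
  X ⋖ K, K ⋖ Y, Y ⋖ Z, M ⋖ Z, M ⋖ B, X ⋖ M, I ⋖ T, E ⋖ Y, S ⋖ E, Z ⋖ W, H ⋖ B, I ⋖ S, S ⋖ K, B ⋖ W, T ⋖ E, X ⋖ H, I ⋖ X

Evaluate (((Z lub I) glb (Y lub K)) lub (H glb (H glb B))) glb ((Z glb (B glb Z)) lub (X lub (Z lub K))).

Z ∨ I = Z
Y ∨ K = Y
Z ∧ Y = Y
H ∧ B = H
H ∧ H = H
Y ∨ H = W
B ∧ Z = M
Z ∧ M = M
Z ∨ K = Z
X ∨ Z = Z
M ∨ Z = Z
W ∧ Z = Z

Z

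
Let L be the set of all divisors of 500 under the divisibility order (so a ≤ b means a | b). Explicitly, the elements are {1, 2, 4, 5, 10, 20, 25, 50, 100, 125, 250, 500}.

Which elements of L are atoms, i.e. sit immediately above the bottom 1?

The atoms are exactly the elements that cover 1: 2, 5.

2, 5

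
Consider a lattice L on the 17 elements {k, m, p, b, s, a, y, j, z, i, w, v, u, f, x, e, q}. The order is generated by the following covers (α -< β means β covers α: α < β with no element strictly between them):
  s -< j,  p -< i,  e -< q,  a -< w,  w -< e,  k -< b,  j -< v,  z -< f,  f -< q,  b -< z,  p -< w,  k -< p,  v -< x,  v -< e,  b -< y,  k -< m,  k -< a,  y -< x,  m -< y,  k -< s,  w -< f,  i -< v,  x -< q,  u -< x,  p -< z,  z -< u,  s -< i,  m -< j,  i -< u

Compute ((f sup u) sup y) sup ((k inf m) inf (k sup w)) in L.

f ∨ u = q
q ∨ y = q
k ∧ m = k
k ∨ w = w
k ∧ w = k
q ∨ k = q

q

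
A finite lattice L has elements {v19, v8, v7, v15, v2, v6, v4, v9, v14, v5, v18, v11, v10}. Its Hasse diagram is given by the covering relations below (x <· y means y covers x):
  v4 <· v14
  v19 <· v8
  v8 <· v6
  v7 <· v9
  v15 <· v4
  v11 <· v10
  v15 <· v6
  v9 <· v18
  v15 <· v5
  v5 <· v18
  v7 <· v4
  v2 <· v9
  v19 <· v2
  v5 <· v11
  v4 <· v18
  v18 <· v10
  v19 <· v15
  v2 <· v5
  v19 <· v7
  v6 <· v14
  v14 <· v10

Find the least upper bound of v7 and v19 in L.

v7

Common upper bounds of {v7, v19}: v10, v14, v18, v4, v7, v9.
The least among these is v7.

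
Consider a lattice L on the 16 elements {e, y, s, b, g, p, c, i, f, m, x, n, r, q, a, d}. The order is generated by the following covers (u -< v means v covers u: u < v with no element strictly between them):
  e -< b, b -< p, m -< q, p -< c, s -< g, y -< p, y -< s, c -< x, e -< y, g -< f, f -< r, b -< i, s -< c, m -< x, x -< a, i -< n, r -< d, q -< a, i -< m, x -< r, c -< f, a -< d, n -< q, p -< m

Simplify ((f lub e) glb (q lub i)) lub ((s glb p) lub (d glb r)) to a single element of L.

f ∨ e = f
q ∨ i = q
f ∧ q = p
s ∧ p = y
d ∧ r = r
y ∨ r = r
p ∨ r = r

r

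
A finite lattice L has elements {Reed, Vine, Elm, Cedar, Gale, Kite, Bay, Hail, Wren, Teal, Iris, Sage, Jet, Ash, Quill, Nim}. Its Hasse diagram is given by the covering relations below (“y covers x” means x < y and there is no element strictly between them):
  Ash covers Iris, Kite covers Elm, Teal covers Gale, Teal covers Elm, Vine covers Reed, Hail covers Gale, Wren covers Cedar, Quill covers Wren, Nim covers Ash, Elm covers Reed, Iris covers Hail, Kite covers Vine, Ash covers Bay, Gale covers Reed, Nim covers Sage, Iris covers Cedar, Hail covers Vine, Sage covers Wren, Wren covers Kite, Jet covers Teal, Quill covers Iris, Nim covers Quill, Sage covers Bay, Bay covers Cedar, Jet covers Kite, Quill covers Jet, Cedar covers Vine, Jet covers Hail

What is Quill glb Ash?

Iris

Common lower bounds of {Quill, Ash}: Cedar, Gale, Hail, Iris, Reed, Vine.
The greatest among these is Iris.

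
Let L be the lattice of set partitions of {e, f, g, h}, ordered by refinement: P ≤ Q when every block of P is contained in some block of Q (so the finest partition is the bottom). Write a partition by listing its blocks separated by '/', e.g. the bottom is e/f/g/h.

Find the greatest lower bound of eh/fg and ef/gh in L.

e/f/g/h

Common lower bounds of {eh/fg, ef/gh}: e/f/g/h.
The greatest among these is e/f/g/h.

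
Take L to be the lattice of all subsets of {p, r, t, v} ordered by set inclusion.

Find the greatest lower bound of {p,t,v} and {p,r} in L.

{p}

Under ⊆, meet is intersection: {p,t,v} ∩ {p,r} = {p}.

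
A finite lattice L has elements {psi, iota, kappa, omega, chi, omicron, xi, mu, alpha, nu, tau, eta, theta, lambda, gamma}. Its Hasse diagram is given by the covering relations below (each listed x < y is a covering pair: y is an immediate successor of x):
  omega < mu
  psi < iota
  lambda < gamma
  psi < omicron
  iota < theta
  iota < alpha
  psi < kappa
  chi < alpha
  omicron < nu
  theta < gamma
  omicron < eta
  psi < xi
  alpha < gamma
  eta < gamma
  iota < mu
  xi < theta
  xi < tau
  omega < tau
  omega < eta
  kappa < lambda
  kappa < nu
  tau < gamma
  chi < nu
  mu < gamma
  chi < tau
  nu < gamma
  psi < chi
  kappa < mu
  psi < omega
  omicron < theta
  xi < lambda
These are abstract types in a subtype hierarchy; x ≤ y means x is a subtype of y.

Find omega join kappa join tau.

Common upper bounds of {omega, kappa, tau}: gamma.
The least among these is gamma.

gamma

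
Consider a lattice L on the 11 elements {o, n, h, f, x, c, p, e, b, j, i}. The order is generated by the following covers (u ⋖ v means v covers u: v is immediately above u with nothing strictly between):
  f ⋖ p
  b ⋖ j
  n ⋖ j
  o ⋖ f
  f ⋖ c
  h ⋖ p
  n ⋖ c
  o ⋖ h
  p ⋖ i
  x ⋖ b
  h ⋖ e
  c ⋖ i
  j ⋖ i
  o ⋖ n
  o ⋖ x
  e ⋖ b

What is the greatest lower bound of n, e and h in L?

o

Common lower bounds of {n, e, h}: o.
The greatest among these is o.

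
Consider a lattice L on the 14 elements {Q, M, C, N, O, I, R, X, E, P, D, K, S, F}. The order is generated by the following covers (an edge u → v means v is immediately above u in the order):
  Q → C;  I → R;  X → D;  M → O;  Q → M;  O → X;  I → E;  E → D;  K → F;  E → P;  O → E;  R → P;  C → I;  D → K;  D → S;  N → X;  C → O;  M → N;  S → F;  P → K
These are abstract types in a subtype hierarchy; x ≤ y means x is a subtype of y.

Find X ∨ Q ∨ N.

Common upper bounds of {X, Q, N}: D, F, K, S, X.
The least among these is X.

X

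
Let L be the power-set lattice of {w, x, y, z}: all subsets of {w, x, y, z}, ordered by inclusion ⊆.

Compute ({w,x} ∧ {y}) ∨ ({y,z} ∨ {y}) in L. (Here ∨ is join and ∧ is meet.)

{w,x} ∧ {y} = {}
{y,z} ∨ {y} = {y,z}
{} ∨ {y,z} = {y,z}

{y,z}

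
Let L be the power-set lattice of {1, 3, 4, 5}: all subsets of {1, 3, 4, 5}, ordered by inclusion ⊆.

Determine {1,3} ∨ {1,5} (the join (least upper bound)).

{1,3,5}

Common upper bounds of {{1,3}, {1,5}}: {1,3,4,5}, {1,3,5}.
The least among these is {1,3,5}.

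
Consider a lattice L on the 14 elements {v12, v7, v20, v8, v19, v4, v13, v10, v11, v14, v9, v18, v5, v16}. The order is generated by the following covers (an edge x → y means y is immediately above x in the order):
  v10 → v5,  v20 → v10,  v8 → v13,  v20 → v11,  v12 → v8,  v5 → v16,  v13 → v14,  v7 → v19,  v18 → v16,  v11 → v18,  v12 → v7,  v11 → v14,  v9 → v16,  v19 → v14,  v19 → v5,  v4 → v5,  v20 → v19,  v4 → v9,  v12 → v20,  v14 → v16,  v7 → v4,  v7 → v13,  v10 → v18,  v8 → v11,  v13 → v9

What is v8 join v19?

Common upper bounds of {v8, v19}: v14, v16.
The least among these is v14.

v14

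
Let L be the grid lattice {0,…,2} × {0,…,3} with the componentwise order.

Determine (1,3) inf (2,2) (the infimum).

(1,2)

Common lower bounds of {(1,3), (2,2)}: (0,0), (0,1), (0,2), (1,0), (1,1), (1,2).
The greatest among these is (1,2).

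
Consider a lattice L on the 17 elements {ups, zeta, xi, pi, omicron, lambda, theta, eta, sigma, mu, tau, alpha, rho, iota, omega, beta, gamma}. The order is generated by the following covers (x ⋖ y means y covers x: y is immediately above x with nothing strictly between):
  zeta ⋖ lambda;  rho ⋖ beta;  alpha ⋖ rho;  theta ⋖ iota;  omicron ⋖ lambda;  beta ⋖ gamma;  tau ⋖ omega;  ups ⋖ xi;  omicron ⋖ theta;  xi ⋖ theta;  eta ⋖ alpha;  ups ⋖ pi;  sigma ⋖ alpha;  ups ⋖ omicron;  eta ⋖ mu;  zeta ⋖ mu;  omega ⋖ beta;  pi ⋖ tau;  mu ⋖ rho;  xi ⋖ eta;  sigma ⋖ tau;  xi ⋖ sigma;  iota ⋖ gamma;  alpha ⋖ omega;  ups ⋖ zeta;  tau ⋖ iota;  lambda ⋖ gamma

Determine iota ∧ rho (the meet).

sigma

Common lower bounds of {iota, rho}: sigma, ups, xi.
The greatest among these is sigma.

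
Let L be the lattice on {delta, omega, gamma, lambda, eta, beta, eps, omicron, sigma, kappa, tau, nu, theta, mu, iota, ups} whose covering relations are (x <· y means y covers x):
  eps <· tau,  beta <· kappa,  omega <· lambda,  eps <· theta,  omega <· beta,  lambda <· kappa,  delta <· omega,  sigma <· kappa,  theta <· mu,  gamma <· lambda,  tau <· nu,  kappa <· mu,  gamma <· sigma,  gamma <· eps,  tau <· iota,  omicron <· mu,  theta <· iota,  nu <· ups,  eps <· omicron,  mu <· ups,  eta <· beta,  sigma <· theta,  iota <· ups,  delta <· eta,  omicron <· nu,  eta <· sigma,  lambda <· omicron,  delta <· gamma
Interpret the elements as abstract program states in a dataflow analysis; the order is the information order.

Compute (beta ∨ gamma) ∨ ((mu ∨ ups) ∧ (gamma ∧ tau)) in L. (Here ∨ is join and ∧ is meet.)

beta ∨ gamma = kappa
mu ∨ ups = ups
gamma ∧ tau = gamma
ups ∧ gamma = gamma
kappa ∨ gamma = kappa

kappa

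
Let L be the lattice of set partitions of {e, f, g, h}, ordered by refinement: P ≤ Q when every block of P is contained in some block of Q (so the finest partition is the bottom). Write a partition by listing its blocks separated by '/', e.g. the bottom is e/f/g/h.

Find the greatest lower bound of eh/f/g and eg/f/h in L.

The meet (common refinement) of eh/f/g and eg/f/h intersects blocks pairwise, giving e/f/g/h.

e/f/g/h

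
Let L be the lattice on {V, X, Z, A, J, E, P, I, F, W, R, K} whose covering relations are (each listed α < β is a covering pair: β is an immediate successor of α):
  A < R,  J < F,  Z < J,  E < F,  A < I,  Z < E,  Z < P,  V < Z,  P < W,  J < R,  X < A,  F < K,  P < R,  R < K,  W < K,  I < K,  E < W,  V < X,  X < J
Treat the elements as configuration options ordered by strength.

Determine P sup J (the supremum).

R

Common upper bounds of {P, J}: K, R.
The least among these is R.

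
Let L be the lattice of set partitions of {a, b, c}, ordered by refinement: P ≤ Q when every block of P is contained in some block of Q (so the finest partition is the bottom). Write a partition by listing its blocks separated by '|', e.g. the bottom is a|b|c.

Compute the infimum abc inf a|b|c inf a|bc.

a|b|c

The meet (common refinement) of abc, a|b|c, a|bc intersects blocks pairwise, giving a|b|c.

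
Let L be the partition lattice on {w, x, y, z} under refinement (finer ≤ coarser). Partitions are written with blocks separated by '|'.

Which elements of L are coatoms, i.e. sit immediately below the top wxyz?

wxy|z, wxz|y, wx|yz, wyz|x, wy|xz, wz|xy, w|xyz

The coatoms are exactly the elements covered by wxyz: wxy|z, wxz|y, wx|yz, wyz|x, wy|xz, wz|xy, w|xyz.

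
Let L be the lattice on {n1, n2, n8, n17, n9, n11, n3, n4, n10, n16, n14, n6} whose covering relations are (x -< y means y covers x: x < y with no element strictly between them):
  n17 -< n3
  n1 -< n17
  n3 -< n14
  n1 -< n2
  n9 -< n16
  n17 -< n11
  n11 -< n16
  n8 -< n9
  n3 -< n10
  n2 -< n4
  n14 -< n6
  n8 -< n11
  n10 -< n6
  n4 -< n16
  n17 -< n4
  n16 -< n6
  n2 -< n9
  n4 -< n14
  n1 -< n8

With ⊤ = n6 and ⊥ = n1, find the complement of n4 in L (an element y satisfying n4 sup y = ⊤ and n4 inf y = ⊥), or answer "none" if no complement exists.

none

For every candidate y, either n4 ∨ y ≠ n6 or n4 ∧ y ≠ n1; no complement exists.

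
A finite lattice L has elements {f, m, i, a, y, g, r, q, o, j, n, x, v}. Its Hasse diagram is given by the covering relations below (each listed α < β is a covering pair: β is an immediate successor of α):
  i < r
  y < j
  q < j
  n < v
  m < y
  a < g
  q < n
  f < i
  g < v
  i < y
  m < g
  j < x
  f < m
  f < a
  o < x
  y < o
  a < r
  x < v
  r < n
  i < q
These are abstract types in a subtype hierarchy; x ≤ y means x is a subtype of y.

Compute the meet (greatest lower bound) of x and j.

Common lower bounds of {x, j}: f, i, j, m, q, y.
The greatest among these is j.

j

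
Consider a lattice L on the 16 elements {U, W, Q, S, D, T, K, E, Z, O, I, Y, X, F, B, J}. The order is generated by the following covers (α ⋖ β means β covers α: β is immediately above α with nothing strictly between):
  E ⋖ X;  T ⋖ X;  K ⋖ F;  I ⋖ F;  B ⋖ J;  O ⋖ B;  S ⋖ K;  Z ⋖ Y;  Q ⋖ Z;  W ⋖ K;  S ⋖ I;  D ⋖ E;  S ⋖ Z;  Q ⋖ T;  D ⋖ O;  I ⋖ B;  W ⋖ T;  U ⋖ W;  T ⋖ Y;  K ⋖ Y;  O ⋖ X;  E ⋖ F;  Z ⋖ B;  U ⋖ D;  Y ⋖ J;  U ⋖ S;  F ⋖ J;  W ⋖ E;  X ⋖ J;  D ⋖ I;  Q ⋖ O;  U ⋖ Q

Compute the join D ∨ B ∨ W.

Common upper bounds of {D, B, W}: J.
The least among these is J.

J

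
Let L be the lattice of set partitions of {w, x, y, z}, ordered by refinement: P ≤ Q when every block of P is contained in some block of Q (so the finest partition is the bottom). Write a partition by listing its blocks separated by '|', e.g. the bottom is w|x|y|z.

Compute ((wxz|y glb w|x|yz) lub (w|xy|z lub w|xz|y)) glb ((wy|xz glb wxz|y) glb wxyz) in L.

w|xz|y

wxz|y ∧ w|x|yz = w|x|y|z
w|xy|z ∨ w|xz|y = w|xyz
w|x|y|z ∨ w|xyz = w|xyz
wy|xz ∧ wxz|y = w|xz|y
w|xz|y ∧ wxyz = w|xz|y
w|xyz ∧ w|xz|y = w|xz|y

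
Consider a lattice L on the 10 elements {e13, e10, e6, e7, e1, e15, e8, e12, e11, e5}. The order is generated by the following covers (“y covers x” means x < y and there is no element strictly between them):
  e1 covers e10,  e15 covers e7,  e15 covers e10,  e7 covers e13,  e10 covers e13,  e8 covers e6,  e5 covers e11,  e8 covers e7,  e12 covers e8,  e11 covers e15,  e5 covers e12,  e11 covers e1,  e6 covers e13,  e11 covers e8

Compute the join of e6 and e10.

Common upper bounds of {e6, e10}: e11, e5.
The least among these is e11.

e11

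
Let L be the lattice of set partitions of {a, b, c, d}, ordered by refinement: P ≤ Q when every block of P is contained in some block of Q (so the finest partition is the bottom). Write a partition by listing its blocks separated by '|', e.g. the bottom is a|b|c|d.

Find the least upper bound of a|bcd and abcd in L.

abcd

The join of a|bcd and abcd merges any blocks that overlap across the partitions, giving abcd.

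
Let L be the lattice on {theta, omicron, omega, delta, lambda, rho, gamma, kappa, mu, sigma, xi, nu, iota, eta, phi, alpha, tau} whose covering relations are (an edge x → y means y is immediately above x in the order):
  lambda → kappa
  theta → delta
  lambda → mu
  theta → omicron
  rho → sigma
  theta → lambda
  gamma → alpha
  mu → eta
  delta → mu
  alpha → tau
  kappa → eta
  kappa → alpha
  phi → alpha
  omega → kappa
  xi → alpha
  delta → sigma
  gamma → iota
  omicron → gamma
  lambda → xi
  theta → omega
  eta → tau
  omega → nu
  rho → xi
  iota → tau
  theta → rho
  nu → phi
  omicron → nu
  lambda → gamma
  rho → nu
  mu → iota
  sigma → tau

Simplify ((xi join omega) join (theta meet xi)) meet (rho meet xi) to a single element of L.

rho

xi ∨ omega = alpha
theta ∧ xi = theta
alpha ∨ theta = alpha
rho ∧ xi = rho
alpha ∧ rho = rho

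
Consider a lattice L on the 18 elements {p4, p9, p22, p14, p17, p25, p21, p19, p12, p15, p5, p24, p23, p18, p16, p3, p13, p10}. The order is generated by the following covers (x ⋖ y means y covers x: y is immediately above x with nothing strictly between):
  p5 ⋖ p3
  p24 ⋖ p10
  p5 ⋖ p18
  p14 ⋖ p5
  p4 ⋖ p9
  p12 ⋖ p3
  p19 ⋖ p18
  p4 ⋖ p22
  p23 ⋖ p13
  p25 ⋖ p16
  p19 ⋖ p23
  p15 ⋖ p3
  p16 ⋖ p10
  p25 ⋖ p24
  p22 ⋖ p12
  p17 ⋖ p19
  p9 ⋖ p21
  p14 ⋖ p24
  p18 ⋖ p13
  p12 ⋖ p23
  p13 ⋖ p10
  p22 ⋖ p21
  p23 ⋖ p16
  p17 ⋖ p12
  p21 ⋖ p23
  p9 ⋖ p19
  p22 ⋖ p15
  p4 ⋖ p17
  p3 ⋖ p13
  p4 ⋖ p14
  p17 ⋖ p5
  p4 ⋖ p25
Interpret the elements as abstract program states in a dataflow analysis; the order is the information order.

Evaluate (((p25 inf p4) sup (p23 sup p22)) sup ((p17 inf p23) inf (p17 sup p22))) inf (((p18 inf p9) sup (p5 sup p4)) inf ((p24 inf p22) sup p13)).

p19

p25 ∧ p4 = p4
p23 ∨ p22 = p23
p4 ∨ p23 = p23
p17 ∧ p23 = p17
p17 ∨ p22 = p12
p17 ∧ p12 = p17
p23 ∨ p17 = p23
p18 ∧ p9 = p9
p5 ∨ p4 = p5
p9 ∨ p5 = p18
p24 ∧ p22 = p4
p4 ∨ p13 = p13
p18 ∧ p13 = p18
p23 ∧ p18 = p19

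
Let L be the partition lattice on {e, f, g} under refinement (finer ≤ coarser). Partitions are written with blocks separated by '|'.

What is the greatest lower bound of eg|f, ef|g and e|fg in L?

e|f|g

The meet (common refinement) of eg|f, ef|g, e|fg intersects blocks pairwise, giving e|f|g.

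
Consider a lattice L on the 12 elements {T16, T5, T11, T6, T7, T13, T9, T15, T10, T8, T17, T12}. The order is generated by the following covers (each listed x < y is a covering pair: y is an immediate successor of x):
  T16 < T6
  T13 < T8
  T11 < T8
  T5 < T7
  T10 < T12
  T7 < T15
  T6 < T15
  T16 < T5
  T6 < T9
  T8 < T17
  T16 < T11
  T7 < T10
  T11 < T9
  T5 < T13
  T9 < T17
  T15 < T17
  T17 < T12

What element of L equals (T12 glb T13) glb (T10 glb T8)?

T12 ∧ T13 = T13
T10 ∧ T8 = T5
T13 ∧ T5 = T5

T5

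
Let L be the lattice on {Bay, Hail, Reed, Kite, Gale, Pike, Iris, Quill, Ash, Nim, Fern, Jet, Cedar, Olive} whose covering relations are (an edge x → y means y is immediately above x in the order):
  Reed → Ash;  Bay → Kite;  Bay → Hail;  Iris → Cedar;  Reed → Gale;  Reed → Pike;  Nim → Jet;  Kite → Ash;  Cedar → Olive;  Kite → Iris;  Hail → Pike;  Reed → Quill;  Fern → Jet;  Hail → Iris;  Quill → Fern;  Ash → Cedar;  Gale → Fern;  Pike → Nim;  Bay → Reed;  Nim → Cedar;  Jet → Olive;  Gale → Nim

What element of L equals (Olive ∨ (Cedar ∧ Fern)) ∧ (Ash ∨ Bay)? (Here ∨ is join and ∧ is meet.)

Cedar ∧ Fern = Gale
Olive ∨ Gale = Olive
Ash ∨ Bay = Ash
Olive ∧ Ash = Ash

Ash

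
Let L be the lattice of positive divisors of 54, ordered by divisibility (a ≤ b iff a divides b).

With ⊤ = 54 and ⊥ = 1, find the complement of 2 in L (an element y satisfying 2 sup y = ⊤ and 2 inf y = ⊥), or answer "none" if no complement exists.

Need y with 2 ∨ y = 54 and 2 ∧ y = 1.
Checking each element gives: 27.

27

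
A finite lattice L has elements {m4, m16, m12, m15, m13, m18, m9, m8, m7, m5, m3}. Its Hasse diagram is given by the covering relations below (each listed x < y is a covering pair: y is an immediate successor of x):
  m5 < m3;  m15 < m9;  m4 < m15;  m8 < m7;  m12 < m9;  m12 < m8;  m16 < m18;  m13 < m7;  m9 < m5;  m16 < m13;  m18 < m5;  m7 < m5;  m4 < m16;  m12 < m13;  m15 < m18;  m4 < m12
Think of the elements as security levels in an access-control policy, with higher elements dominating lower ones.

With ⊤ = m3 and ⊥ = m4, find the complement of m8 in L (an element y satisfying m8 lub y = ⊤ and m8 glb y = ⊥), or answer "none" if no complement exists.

For every candidate y, either m8 ∨ y ≠ m3 or m8 ∧ y ≠ m4; no complement exists.

none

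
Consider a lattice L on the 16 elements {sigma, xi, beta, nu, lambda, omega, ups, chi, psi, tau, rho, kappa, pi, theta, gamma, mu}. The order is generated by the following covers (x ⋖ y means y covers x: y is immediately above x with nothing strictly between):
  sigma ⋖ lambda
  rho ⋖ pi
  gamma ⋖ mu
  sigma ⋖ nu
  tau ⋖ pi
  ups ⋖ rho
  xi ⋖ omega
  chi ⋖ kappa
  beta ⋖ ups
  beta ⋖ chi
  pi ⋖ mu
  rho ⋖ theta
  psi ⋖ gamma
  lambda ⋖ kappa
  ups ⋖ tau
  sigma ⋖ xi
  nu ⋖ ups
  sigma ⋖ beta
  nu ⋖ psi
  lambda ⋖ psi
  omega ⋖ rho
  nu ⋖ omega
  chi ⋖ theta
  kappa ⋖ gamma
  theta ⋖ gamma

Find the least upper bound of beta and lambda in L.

Common upper bounds of {beta, lambda}: gamma, kappa, mu.
The least among these is kappa.

kappa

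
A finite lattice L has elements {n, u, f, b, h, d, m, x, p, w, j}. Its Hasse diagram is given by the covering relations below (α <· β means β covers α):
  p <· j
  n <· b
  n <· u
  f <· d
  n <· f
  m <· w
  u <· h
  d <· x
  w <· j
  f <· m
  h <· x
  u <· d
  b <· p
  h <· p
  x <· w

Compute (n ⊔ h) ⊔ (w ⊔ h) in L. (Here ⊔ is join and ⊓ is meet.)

n ∨ h = h
w ∨ h = w
h ∨ w = w

w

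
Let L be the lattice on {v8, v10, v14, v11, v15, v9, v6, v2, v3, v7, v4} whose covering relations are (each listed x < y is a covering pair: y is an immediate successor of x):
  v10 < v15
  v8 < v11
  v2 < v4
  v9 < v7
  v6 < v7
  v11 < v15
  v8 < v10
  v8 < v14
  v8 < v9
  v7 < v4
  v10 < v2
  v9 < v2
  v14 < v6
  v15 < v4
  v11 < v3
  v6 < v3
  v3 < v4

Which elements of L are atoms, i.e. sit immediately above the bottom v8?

v10, v11, v14, v9

The atoms are exactly the elements that cover v8: v10, v11, v14, v9.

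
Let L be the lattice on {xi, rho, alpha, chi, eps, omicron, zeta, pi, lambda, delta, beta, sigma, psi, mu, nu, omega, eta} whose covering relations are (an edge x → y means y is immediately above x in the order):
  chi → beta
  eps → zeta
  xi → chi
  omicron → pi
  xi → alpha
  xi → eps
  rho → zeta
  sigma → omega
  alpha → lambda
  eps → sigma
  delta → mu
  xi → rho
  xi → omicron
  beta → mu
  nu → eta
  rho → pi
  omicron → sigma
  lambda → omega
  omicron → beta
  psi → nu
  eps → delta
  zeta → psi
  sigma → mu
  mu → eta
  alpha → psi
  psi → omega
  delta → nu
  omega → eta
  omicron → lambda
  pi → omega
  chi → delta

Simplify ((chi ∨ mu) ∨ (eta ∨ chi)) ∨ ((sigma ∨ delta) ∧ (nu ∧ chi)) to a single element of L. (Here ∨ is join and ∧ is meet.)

chi ∨ mu = mu
eta ∨ chi = eta
mu ∨ eta = eta
sigma ∨ delta = mu
nu ∧ chi = chi
mu ∧ chi = chi
eta ∨ chi = eta

eta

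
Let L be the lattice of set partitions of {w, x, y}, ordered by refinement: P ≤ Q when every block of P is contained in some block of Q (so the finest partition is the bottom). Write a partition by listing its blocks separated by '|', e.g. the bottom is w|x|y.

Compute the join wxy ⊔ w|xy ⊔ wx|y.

The join of wxy, w|xy, wx|y merges any blocks that overlap across the partitions, giving wxy.

wxy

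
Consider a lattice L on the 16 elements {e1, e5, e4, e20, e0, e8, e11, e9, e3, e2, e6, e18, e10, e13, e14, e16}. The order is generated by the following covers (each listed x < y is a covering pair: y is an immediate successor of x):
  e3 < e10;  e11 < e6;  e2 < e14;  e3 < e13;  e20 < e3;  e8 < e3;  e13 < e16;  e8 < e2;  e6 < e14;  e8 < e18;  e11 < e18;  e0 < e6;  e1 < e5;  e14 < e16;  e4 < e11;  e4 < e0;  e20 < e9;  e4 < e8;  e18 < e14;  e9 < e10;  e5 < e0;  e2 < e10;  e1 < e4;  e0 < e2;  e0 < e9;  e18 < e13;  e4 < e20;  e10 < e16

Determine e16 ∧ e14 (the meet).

Common lower bounds of {e16, e14}: e0, e1, e11, e14, e18, e2, e4, e5, e6, e8.
The greatest among these is e14.

e14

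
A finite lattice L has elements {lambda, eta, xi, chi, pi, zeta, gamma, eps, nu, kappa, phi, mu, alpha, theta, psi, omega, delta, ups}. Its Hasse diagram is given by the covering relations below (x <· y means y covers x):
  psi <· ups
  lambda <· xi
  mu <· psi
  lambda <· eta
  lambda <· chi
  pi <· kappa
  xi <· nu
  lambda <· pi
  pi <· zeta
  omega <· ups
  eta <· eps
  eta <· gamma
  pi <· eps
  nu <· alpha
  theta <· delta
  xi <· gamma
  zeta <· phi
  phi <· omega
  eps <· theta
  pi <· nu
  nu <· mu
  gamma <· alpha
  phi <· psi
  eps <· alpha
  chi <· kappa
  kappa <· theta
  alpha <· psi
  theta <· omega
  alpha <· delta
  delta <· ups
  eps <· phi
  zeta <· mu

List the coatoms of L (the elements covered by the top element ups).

delta, omega, psi

The coatoms are exactly the elements covered by ups: delta, omega, psi.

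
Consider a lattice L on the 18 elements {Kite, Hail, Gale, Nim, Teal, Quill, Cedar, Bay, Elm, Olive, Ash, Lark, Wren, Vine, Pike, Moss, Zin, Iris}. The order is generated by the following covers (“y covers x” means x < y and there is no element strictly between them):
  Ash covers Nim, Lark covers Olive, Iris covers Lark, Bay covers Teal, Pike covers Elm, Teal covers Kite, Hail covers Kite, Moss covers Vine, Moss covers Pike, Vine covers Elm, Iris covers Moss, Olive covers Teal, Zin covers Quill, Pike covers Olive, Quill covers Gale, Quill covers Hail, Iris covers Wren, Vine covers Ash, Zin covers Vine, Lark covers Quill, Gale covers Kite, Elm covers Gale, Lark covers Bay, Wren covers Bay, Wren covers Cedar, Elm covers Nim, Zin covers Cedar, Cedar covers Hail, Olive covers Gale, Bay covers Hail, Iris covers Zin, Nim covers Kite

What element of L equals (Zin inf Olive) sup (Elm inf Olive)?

Gale

Zin ∧ Olive = Gale
Elm ∧ Olive = Gale
Gale ∨ Gale = Gale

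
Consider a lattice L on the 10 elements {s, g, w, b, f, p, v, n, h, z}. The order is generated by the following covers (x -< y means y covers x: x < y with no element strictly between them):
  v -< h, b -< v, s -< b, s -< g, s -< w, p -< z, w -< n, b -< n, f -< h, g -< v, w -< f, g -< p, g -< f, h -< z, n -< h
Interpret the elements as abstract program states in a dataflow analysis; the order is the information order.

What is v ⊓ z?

v

Common lower bounds of {v, z}: b, g, s, v.
The greatest among these is v.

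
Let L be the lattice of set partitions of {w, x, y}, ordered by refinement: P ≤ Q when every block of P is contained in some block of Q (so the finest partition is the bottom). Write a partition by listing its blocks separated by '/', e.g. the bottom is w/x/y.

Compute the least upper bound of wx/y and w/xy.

wxy

The join of wx/y and w/xy merges any blocks that overlap across the partitions, giving wxy.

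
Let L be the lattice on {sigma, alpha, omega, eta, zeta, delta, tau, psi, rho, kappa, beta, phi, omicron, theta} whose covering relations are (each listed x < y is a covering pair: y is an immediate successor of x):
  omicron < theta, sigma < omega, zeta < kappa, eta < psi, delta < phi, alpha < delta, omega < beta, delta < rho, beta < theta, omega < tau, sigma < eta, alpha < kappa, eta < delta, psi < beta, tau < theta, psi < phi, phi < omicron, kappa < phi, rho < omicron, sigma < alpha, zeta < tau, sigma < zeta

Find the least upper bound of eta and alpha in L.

delta

Common upper bounds of {eta, alpha}: delta, omicron, phi, rho, theta.
The least among these is delta.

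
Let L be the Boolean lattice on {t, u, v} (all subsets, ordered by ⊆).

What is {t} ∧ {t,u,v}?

{t}

Under ⊆, meet is intersection: {t} ∩ {t,u,v} = {t}.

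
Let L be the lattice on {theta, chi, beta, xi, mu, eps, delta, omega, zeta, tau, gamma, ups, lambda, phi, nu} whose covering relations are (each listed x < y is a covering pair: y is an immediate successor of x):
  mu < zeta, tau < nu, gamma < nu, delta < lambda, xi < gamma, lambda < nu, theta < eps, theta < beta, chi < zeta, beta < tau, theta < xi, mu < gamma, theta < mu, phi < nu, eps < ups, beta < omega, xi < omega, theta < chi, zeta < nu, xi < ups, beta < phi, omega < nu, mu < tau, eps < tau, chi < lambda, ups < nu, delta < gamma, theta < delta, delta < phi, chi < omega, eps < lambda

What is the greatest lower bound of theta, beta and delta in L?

theta

Common lower bounds of {theta, beta, delta}: theta.
The greatest among these is theta.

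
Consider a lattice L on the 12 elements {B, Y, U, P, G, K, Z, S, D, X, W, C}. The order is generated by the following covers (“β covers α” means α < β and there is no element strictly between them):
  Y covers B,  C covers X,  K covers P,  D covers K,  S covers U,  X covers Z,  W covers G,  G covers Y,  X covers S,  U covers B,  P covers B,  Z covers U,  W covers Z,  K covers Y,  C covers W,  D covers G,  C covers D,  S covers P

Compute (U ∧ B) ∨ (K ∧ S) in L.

U ∧ B = B
K ∧ S = P
B ∨ P = P

P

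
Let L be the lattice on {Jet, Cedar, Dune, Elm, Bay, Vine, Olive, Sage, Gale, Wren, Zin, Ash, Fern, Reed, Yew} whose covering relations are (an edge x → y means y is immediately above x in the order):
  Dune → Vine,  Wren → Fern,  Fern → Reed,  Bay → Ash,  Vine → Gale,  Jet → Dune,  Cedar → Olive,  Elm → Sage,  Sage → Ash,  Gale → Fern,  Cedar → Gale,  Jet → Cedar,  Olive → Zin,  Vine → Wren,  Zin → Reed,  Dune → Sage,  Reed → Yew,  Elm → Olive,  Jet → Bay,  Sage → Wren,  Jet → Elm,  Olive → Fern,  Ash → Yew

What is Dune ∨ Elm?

Sage

Common upper bounds of {Dune, Elm}: Ash, Fern, Reed, Sage, Wren, Yew.
The least among these is Sage.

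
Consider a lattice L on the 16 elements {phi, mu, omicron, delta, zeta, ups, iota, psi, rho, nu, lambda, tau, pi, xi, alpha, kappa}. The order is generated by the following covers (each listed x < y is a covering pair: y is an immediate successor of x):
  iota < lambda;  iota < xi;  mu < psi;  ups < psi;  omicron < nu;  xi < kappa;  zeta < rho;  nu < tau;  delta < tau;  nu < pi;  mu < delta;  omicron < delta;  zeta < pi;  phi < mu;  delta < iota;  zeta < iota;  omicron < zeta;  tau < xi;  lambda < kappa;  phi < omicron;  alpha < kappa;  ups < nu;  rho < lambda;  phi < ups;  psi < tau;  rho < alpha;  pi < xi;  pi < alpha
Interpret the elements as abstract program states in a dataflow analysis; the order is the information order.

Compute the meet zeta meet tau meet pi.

omicron

Common lower bounds of {zeta, tau, pi}: omicron, phi.
The greatest among these is omicron.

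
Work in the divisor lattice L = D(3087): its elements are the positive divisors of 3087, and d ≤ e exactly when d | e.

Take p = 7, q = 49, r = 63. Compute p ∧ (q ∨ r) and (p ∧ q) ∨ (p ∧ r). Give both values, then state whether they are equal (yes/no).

q ∨ r = 441, so p ∧ (q ∨ r) = 7 ∧ 441 = 7.
p ∧ q = 7 and p ∧ r = 7, so (p ∧ q) ∨ (p ∧ r) = 7 ∨ 7 = 7.
Equal: yes.

7; 7; yes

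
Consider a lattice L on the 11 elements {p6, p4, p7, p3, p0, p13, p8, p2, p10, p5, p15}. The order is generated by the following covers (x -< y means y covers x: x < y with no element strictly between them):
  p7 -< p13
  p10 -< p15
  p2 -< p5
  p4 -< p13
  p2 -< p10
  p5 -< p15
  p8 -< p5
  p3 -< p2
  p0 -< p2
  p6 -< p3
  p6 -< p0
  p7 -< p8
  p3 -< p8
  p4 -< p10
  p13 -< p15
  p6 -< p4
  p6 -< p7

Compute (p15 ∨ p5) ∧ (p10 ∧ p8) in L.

p3

p15 ∨ p5 = p15
p10 ∧ p8 = p3
p15 ∧ p3 = p3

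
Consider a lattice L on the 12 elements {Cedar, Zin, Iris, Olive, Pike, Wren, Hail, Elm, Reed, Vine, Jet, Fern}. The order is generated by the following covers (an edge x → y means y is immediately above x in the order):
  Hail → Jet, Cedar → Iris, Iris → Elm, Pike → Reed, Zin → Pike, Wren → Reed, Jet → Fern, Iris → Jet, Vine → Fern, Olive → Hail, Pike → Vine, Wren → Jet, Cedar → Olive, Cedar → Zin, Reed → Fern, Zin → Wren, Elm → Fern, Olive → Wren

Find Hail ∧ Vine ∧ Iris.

Common lower bounds of {Hail, Vine, Iris}: Cedar.
The greatest among these is Cedar.

Cedar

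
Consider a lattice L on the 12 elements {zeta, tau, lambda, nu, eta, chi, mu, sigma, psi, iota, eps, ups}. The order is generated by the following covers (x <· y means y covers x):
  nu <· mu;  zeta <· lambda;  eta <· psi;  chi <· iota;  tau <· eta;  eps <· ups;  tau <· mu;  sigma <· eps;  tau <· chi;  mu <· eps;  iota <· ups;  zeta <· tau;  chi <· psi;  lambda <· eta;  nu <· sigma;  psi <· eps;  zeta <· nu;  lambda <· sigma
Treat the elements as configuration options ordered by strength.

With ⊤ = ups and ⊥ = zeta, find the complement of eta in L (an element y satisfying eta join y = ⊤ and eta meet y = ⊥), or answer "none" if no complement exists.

For every candidate y, either eta ∨ y ≠ ups or eta ∧ y ≠ zeta; no complement exists.

none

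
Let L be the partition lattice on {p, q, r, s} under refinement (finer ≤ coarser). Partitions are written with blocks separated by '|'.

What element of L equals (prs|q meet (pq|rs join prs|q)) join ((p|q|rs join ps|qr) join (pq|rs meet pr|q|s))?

pqrs

pq|rs ∨ prs|q = pqrs
prs|q ∧ pqrs = prs|q
p|q|rs ∨ ps|qr = pqrs
pq|rs ∧ pr|q|s = p|q|r|s
pqrs ∨ p|q|r|s = pqrs
prs|q ∨ pqrs = pqrs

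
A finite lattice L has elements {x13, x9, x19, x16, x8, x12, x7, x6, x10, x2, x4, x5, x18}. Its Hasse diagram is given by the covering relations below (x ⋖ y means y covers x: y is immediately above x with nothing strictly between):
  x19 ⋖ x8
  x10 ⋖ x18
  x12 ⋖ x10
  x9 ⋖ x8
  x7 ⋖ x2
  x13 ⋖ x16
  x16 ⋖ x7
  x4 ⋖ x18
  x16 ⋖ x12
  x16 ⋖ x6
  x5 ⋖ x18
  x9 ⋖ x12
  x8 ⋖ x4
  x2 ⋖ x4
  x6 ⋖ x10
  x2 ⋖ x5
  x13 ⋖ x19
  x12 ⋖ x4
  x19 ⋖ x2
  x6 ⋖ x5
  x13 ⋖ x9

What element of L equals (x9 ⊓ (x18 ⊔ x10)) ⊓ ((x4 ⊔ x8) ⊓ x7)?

x18 ∨ x10 = x18
x9 ∧ x18 = x9
x4 ∨ x8 = x4
x4 ∧ x7 = x7
x9 ∧ x7 = x13

x13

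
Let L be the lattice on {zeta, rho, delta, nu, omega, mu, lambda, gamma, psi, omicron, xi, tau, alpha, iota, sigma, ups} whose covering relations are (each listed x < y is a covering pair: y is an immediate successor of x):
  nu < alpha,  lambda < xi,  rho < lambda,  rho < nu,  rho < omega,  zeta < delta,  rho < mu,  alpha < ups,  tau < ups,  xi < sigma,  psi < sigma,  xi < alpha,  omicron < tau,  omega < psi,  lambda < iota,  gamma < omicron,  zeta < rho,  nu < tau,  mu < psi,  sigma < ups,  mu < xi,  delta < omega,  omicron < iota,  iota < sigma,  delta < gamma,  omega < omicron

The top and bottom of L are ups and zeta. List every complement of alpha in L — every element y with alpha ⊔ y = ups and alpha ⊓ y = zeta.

Need y with alpha ∨ y = ups and alpha ∧ y = zeta.
Checking each element gives: delta, gamma.

delta, gamma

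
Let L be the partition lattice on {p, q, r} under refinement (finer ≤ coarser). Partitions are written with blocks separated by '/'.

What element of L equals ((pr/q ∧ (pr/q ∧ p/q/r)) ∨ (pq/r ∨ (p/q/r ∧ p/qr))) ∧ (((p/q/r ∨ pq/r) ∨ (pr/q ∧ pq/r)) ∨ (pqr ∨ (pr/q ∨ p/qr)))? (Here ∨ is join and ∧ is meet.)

pq/r

pr/q ∧ p/q/r = p/q/r
pr/q ∧ p/q/r = p/q/r
p/q/r ∧ p/qr = p/q/r
pq/r ∨ p/q/r = pq/r
p/q/r ∨ pq/r = pq/r
p/q/r ∨ pq/r = pq/r
pr/q ∧ pq/r = p/q/r
pq/r ∨ p/q/r = pq/r
pr/q ∨ p/qr = pqr
pqr ∨ pqr = pqr
pq/r ∨ pqr = pqr
pq/r ∧ pqr = pq/r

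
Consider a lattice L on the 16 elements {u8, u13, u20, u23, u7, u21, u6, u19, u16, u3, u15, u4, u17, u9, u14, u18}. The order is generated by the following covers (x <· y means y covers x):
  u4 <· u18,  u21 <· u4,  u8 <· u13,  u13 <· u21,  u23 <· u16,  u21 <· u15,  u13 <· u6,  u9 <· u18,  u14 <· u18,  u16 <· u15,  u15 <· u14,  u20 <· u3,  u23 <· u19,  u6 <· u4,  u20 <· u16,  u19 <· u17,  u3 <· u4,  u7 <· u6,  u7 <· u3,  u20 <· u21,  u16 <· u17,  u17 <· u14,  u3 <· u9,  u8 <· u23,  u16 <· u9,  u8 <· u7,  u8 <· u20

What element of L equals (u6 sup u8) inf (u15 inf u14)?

u6 ∨ u8 = u6
u15 ∧ u14 = u15
u6 ∧ u15 = u13

u13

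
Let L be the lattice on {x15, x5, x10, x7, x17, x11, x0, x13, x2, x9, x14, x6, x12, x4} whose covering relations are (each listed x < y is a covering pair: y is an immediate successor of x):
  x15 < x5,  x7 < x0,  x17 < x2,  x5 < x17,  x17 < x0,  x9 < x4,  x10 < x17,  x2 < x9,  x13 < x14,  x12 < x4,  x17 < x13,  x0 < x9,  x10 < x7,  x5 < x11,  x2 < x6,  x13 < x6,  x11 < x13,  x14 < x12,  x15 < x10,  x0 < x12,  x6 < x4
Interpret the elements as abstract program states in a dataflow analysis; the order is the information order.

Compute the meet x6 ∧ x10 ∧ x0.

Common lower bounds of {x6, x10, x0}: x10, x15.
The greatest among these is x10.

x10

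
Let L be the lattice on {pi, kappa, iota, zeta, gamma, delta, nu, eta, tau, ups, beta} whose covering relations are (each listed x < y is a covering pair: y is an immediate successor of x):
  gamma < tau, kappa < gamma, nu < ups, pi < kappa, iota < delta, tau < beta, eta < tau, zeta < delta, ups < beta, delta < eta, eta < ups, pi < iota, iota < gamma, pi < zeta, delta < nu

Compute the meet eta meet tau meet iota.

Common lower bounds of {eta, tau, iota}: iota, pi.
The greatest among these is iota.

iota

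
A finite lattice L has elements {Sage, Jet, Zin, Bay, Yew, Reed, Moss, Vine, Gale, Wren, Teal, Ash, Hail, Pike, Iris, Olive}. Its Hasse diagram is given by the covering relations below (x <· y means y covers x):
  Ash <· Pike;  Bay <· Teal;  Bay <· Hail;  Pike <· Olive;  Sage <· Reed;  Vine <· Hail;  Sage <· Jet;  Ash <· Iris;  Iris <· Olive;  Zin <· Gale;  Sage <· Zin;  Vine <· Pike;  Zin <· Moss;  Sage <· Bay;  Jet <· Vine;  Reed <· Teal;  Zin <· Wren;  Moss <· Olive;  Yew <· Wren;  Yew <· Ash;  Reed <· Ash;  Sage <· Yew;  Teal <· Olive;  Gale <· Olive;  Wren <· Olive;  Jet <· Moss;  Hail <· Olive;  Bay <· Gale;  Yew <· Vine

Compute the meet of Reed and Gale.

Common lower bounds of {Reed, Gale}: Sage.
The greatest among these is Sage.

Sage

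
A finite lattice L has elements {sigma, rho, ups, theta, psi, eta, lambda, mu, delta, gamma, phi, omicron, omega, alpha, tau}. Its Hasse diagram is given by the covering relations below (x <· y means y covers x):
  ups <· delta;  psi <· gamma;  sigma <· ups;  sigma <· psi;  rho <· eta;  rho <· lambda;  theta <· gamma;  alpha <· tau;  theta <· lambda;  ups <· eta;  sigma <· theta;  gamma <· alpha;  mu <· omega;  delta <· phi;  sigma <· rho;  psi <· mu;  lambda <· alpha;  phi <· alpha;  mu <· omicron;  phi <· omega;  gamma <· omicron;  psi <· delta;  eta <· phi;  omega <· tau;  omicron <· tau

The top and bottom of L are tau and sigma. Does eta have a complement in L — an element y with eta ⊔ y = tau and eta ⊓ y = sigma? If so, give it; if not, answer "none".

omicron

Need y with eta ∨ y = tau and eta ∧ y = sigma.
Checking each element gives: omicron.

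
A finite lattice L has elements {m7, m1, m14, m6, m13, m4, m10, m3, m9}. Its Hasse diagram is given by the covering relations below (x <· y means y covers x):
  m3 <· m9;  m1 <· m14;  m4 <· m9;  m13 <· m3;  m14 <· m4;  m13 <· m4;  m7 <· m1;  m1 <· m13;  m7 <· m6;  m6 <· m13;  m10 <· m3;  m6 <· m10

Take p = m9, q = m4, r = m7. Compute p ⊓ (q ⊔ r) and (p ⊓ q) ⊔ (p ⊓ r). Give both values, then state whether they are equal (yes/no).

q ⊔ r = m4, so p ⊓ (q ⊔ r) = m9 ⊓ m4 = m4.
p ⊓ q = m4 and p ⊓ r = m7, so (p ⊓ q) ⊔ (p ⊓ r) = m4 ⊔ m7 = m4.
Equal: yes.

m4; m4; yes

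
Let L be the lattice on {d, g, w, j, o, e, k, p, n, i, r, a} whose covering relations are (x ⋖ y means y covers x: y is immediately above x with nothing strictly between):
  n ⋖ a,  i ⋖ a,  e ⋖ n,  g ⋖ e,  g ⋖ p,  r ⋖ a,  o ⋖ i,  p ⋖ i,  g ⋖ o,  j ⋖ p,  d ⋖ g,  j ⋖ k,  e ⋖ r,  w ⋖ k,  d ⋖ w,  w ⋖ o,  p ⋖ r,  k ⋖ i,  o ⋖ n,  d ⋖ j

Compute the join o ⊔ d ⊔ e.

n

Common upper bounds of {o, d, e}: a, n.
The least among these is n.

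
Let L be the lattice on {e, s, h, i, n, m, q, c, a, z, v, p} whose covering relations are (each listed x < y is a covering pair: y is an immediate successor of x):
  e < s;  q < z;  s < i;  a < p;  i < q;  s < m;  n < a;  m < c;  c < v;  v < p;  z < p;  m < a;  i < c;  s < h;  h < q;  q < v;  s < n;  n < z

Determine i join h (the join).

Common upper bounds of {i, h}: p, q, v, z.
The least among these is q.

q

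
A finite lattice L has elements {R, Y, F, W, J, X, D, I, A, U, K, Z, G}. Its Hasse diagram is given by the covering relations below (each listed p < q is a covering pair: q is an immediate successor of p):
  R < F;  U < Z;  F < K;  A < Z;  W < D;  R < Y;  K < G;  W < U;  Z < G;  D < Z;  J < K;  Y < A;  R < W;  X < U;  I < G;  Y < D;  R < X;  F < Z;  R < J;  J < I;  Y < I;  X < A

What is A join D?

Common upper bounds of {A, D}: G, Z.
The least among these is Z.

Z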